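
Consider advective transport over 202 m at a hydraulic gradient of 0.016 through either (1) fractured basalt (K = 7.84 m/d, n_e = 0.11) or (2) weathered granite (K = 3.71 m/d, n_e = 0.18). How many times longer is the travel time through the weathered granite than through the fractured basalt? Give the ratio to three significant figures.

Unit 1 (fractured basalt): v = 7.84×0.016/0.11 = 1.140 m/d, t = 202/1.140 = 177.1 d
Unit 2 (weathered granite): v = 3.71×0.016/0.18 = 0.3298 m/d, t = 202/0.3298 = 612.5 d
t(weathered granite) / t(fractured basalt) = 612.5/177.1 = 3.46

3.46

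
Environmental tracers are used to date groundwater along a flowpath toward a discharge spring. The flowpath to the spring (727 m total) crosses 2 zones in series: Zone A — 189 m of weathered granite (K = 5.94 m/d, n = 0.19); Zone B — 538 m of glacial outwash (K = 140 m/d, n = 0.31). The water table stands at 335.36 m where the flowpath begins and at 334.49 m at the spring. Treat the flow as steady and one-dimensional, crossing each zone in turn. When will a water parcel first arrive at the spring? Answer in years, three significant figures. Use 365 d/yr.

Total head drop ΔH = 335.36 − 334.49 = 0.87 m
Continuity: the same q passes through each zone, so ΔH = q·Σ(L_j/K_j) — the zones act as resistances in series.
Σ(L/K) = 189/5.94 + 538/140 = 31.82 + 3.843 = 35.66 d
q = ΔH / Σ(L/K) = 0.87 / 35.66 = 0.02440 m/d (same in every zone)
Zone A: v = q/n = 0.02440/0.19 = 0.1284 m/d → t_A = 189/0.1284 = 1472 d
Zone B: v = q/n = 0.02440/0.31 = 0.07870 m/d → t_B = 538/0.07870 = 6836 d
Total t = 1472 + 6836 = 8308 d
   = 8308 / 365 = 22.8 yr

22.8 years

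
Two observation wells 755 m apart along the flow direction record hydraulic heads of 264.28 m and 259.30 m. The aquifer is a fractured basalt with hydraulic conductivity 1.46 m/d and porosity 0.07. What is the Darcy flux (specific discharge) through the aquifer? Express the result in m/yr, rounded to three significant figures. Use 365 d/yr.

3.52 m/yr

Hydraulic gradient i = (264.28 − 259.30) / 755 = 4.98 / 755 = 0.006596
q = Ki = 1.46 × 0.006596 = 0.009630 m/d
   = 0.009630 × 365 = 3.52 m/yr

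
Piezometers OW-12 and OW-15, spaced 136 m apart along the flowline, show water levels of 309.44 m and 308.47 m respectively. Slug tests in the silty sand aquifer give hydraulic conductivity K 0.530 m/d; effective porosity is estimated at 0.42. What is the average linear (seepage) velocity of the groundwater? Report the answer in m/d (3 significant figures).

0.00900 m/d

Hydraulic gradient i = (309.44 − 308.47) / 136 = 0.97 / 136 = 0.007132
q = Ki = 0.530 × 0.007132 = 0.003780 m/d
Average linear velocity = 0.003780 / 0.42 = 0.009000 m/d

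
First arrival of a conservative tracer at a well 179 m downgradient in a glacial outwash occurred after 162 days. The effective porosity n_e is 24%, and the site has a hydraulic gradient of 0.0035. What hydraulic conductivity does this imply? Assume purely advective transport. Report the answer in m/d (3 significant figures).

75.8 m/d

v = L / t = 179 / 162 = 1.105 m/d
K = v · n / i = 1.105 × 0.24 / 0.0035 = 75.8 m/d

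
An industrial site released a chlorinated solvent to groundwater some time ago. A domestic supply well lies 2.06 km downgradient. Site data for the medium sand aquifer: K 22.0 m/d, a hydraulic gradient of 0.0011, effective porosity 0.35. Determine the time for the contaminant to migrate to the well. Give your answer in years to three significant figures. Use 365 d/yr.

81.6 years

q = Ki = 22.0 × 0.0011 = 0.02420 m/d
Seepage velocity v = q / n = 0.02420 / 0.35 = 0.06914 m/d
L = 2.06 km = 2060 m
t = L / v = 2060 / 0.06914 = 29790 d
   = 29790 / 365 = 81.6 yr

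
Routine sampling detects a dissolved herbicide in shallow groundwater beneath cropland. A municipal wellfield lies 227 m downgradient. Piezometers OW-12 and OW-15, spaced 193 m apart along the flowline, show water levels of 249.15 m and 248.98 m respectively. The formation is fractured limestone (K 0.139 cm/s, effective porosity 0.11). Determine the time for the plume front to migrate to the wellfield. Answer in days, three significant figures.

236 days

Hydraulic gradient i = (249.15 − 248.98) / 193 = 0.17 / 193 = 8.808e-4
K = 0.139 cm/s × 864 = 120.1 m/d
Darcy flux q = K·i = 120.1 × 8.808e-4 = 0.1058 m/d
Average linear velocity = 0.1058 / 0.11 = 0.9617 m/d
t = L / v = 227 / 0.9617 = 236.0 d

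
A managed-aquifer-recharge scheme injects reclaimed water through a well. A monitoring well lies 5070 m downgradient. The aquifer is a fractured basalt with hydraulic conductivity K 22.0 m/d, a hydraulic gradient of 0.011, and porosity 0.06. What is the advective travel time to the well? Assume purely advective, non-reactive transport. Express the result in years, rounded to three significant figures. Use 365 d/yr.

q = Ki = 22.0 × 0.011 = 0.2420 m/d
v_s = q/n_e = 0.2420/0.06 = 4.033 m/d
t = L / v = 5070 / 4.033 = 1257 d
   = 1257 / 365 = 3.44 yr

3.44 years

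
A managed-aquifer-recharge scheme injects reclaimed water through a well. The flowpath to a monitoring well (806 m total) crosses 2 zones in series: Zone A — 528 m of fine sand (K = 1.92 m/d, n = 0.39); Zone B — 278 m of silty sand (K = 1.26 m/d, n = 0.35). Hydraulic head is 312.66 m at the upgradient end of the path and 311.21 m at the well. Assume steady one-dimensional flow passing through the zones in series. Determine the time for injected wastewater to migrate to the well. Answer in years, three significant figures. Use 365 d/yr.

Total head drop ΔH = 312.66 − 311.21 = 1.45 m
Continuity: the same q passes through each zone, so ΔH = q·Σ(L_j/K_j) — the zones act as resistances in series.
Σ(L/K) = 528/1.92 + 278/1.26 = 275.0 + 220.6 = 495.6 d
q = ΔH / Σ(L/K) = 1.45 / 495.6 = 0.002926 m/d (same in every zone)
Zone A: v = q/n = 0.002926/0.39 = 0.007501 m/d → t_A = 528/0.007501 = 70390 d
Zone B: v = q/n = 0.002926/0.35 = 0.008359 m/d → t_B = 278/0.008359 = 33260 d
Total t = 70390 + 33260 = 103600 d
   = 103600 / 365 = 284 yr

284 years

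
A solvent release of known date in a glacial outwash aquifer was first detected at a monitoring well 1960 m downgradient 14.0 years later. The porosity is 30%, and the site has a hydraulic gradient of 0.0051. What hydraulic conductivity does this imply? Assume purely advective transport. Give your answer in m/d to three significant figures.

22.6 m/d

t = 14.0 years = 5110 d
v = L / t = 1960 / 5110 = 0.3836 m/d
K = v · n / i = 0.3836 × 0.30 / 0.0051 = 22.6 m/d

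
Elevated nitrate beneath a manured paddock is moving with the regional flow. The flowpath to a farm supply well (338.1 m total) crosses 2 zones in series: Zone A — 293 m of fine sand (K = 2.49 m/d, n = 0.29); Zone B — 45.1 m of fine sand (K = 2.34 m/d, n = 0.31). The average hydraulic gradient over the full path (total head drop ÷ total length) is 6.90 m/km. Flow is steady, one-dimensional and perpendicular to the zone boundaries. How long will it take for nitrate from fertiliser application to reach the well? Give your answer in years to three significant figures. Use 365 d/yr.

15.9 years

Continuity: the same q passes through each zone, so ΔH = q·Σ(L_j/K_j) — the zones act as resistances in series.
Σ(L/K) = 293/2.49 + 45.1/2.34 = 117.7 + 19.27 = 136.9 d
K_eq = L_total / Σ(L/K) = 338.1 / 136.9 = 2.469 m/d
q = K_eq · i = 2.469 × 0.0069 = 0.01704 m/d (same in every zone)
Zone A: v = q/n = 0.01704/0.29 = 0.05874 m/d → t_A = 293/0.05874 = 4988 d
Zone B: v = q/n = 0.01704/0.31 = 0.05495 m/d → t_B = 45.1/0.05495 = 820.7 d
Total t = 4988 + 820.7 = 5809 d
   = 5809 / 365 = 15.9 yr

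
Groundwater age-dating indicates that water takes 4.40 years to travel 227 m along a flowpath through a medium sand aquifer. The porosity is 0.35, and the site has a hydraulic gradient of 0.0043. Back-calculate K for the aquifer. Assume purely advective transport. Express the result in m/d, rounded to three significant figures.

11.5 m/d

t = 4.40 years = 1606 d
v = L / t = 227 / 1606 = 0.1413 m/d
K = v · n / i = 0.1413 × 0.35 / 0.0043 = 11.5 m/d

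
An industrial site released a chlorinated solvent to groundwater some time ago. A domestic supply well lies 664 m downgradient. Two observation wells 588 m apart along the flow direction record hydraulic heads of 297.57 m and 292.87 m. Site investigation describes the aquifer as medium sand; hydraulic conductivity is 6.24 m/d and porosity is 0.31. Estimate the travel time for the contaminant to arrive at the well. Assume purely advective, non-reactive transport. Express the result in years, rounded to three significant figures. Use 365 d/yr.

11.3 years

Hydraulic gradient i = (297.57 − 292.87) / 588 = 4.70 / 588 = 0.007993
q = Ki = 6.24 × 0.007993 = 0.04988 m/d
v = Ki/n = 6.24·0.007993/0.31 = 0.1609 m/d
t = L / v = 664 / 0.1609 = 4127 d
   = 4127 / 365 = 11.3 yr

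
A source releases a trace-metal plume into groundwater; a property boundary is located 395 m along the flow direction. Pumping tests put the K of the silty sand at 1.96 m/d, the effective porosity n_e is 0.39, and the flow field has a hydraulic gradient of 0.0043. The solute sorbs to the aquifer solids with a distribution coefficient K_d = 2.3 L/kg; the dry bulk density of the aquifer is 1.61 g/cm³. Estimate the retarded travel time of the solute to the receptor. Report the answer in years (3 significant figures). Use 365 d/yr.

Specific discharge q = 1.96 × 0.0043 = 0.008428 m/d
v_s = q/n_e = 0.008428/0.39 = 0.02161 m/d
Retardation R = 1 + ρ_b·K_d/n = 1 + 1.61×2.3/0.39 = 10.49
Contaminant velocity v_c = v/R = 0.02161/10.49 = 0.002059 m/d
t = L/v_c = 395/0.002059 = 191800 d
   = 191800/365 = 526 yr

526 years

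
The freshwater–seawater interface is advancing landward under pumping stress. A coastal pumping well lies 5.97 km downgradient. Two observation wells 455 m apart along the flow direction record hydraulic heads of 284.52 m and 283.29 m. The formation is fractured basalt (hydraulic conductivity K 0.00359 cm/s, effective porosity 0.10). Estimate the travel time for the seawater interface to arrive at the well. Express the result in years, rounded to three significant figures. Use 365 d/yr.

195 years

Hydraulic gradient i = (284.52 − 283.29) / 455 = 1.23 / 455 = 0.002703
K = 0.00359 cm/s × 864 = 3.102 m/d
Specific discharge q = 3.102 × 0.002703 = 0.008385 m/d
v_s = q/n_e = 0.008385/0.10 = 0.08385 m/d
L = 5.97 km = 5970 m
t = L / v = 5970 / 0.08385 = 71200 d
   = 71200 / 365 = 195 yr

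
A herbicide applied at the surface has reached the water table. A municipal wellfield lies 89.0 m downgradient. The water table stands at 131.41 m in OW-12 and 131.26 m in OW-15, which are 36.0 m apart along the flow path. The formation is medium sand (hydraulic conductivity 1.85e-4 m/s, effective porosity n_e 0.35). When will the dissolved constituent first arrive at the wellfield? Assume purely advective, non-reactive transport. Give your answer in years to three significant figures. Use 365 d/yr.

1.28 years

Hydraulic gradient i = (131.41 − 131.26) / 36.0 = 0.15 / 36.0 = 0.004167
K = 1.85e-4 m/s × 86400 s/d = 15.98 m/d
q = Ki = 15.98 × 0.004167 = 0.06660 m/d
v = Ki/n = 15.98·0.004167/0.35 = 0.1903 m/d
t = L / v = 89.0 / 0.1903 = 467.7 d
   = 467.7 / 365 = 1.28 yr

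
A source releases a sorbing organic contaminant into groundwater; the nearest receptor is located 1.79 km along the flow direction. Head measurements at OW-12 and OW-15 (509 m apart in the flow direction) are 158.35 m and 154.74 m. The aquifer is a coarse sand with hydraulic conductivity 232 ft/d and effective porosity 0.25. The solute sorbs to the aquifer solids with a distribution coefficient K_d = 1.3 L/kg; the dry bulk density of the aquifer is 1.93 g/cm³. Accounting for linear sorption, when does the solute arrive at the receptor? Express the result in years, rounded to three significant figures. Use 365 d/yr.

27.0 years

Hydraulic gradient i = (158.35 − 154.74) / 509 = 3.61 / 509 = 0.007092
K = 232 ft/d × 0.3048 = 70.71 m/d
Specific discharge q = 70.71 × 0.007092 = 0.5015 m/d
v = Ki/n = 70.71·0.007092/0.25 = 2.006 m/d
Retardation R = 1 + ρ_b·K_d/n = 1 + 1.93×1.3/0.25 = 11.04
Contaminant velocity v_c = v/R = 2.006/11.04 = 0.1818 m/d
L = 1.79 km = 1790 m
t = L/v_c = 1790/0.1818 = 9847 d
   = 9847/365 = 27.0 yr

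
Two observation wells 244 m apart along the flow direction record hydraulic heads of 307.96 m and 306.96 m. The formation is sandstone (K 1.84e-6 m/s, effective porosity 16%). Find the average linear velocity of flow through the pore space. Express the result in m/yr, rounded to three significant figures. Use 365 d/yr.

1.49 m/yr

Hydraulic gradient i = (307.96 − 306.96) / 244 = 1.00 / 244 = 0.004098
K = 1.84e-6 m/s × 86400 s/d = 0.1590 m/d
Darcy flux q = K·i = 0.1590 × 0.004098 = 6.515e-4 m/d
Seepage velocity v = q / n = 6.515e-4 / 0.16 = 0.004072 m/d
   = 0.004072 × 365 = 1.49 m/yr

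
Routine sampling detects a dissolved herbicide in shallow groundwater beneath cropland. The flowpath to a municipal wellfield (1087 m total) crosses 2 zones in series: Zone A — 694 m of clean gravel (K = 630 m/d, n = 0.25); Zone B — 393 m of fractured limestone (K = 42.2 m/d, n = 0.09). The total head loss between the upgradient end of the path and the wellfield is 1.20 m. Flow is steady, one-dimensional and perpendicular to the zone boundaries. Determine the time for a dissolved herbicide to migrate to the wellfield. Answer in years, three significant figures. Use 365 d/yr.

Steady 1-D flow in series ⇒ the Darcy flux q is identical in every zone and the zone head losses add (resistances L/K in series).
Σ(L/K) = 694/630 + 393/42.2 = 1.102 + 9.313 = 10.41 d
q = ΔH / Σ(L/K) = 1.20 / 10.41 = 0.1152 m/d (same in every zone)
Zone A: v = q/n = 0.1152/0.25 = 0.4609 m/d → t_A = 694/0.4609 = 1506 d
Zone B: v = q/n = 0.1152/0.09 = 1.280 m/d → t_B = 393/1.280 = 307.0 d
Total t = 1506 + 307.0 = 1813 d
   = 1813 / 365 = 4.97 yr

4.97 years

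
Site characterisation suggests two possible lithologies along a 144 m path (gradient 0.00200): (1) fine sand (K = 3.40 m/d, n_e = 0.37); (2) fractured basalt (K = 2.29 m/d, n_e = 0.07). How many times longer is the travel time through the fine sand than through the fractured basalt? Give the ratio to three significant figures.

3.56

Unit 1 (fine sand): v = 3.40×0.0020/0.37 = 0.01838 m/d, t = 144/0.01838 = 7835 d
Unit 2 (fractured basalt): v = 2.29×0.0020/0.07 = 0.06543 m/d, t = 144/0.06543 = 2201 d
t(fine sand) / t(fractured basalt) = 7835/2201 = 3.56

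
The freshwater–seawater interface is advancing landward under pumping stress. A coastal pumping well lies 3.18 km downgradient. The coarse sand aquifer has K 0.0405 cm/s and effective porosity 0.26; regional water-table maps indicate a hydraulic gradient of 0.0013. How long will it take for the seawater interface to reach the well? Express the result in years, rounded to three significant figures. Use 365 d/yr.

K = 0.0405 cm/s × 864 = 34.99 m/d
Darcy flux q = K·i = 34.99 × 0.0013 = 0.04549 m/d
v_s = q/n_e = 0.04549/0.26 = 0.1750 m/d
L = 3.18 km = 3180 m
t = L / v = 3180 / 0.1750 = 18180 d
   = 18180 / 365 = 49.8 yr

49.8 years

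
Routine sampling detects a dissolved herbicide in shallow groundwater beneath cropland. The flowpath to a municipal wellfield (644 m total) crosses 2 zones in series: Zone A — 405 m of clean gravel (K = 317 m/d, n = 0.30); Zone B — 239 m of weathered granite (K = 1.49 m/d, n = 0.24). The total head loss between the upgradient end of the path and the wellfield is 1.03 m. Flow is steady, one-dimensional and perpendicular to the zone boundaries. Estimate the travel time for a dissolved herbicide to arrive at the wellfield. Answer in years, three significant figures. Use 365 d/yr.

76.9 years

Continuity: the same q passes through each zone, so ΔH = q·Σ(L_j/K_j) — the zones act as resistances in series.
Σ(L/K) = 405/317 + 239/1.49 = 1.278 + 160.4 = 161.7 d
q = ΔH / Σ(L/K) = 1.03 / 161.7 = 0.006371 m/d (same in every zone)
Zone A: v = q/n = 0.006371/0.30 = 0.02124 m/d → t_A = 405/0.02124 = 19070 d
Zone B: v = q/n = 0.006371/0.24 = 0.02654 m/d → t_B = 239/0.02654 = 9004 d
Total t = 19070 + 9004 = 28080 d
   = 28080 / 365 = 76.9 yr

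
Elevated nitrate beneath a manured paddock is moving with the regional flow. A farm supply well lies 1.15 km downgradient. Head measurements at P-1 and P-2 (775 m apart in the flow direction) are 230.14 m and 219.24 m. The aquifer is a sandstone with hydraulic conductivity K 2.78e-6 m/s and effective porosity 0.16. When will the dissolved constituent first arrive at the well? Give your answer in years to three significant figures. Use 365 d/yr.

149 years

Hydraulic gradient i = (230.14 − 219.24) / 775 = 10.90 / 775 = 0.01406
K = 2.78e-6 m/s × 86400 s/d = 0.2402 m/d
Specific discharge q = 0.2402 × 0.01406 = 0.003378 m/d
Average linear velocity = 0.003378 / 0.16 = 0.02111 m/d
L = 1.15 km = 1150 m
t = L / v = 1150 / 0.02111 = 54470 d
   = 54470 / 365 = 149 yr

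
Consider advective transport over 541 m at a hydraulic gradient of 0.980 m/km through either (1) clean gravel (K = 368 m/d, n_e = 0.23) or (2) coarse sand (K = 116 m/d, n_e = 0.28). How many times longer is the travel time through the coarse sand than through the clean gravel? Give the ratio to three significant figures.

Unit 1 (clean gravel): v = 368×9.8e-4/0.23 = 1.568 m/d, t = 541/1.568 = 345.0 d
Unit 2 (coarse sand): v = 116×9.8e-4/0.28 = 0.4060 m/d, t = 541/0.4060 = 1333 d
t(coarse sand) / t(clean gravel) = 1333/345.0 = 3.86

3.86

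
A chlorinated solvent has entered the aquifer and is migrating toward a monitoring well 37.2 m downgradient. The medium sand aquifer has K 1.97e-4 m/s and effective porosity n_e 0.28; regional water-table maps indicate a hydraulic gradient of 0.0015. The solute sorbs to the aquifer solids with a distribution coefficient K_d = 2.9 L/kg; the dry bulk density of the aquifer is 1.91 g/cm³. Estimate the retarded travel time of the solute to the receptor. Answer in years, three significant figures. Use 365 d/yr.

K = 1.97e-4 m/s × 86400 s/d = 17.02 m/d
q = Ki = 17.02 × 0.0015 = 0.02553 m/d
Seepage velocity v = q / n = 0.02553 / 0.28 = 0.09118 m/d
Retardation R = 1 + ρ_b·K_d/n = 1 + 1.91×2.9/0.28 = 20.78
Contaminant velocity v_c = v/R = 0.09118/20.78 = 0.004388 m/d
t = L/v_c = 37.2/0.004388 = 8479 d
   = 8479/365 = 23.2 yr

23.2 years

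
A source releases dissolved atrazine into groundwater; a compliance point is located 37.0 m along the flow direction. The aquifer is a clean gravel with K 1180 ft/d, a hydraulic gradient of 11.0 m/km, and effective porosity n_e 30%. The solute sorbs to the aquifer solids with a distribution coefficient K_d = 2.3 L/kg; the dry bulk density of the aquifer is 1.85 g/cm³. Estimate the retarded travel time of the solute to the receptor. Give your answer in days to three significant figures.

K = 1180 ft/d × 0.3048 = 359.7 m/d
q = Ki = 359.7 × 0.011 = 3.956 m/d
v_s = q/n_e = 3.956/0.30 = 13.19 m/d
Retardation R = 1 + ρ_b·K_d/n = 1 + 1.85×2.3/0.30 = 15.18
Contaminant velocity v_c = v/R = 13.19/15.18 = 0.8686 m/d
t = L/v_c = 37.0/0.8686 = 42.60 d

42.6 days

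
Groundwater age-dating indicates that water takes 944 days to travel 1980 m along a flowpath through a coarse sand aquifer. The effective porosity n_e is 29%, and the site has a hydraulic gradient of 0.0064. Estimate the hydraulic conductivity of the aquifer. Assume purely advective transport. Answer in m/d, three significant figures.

95.0 m/d

v = L / t = 1980 / 944 = 2.097 m/d
K = v · n / i = 2.097 × 0.29 / 0.0064 = 95.0 m/d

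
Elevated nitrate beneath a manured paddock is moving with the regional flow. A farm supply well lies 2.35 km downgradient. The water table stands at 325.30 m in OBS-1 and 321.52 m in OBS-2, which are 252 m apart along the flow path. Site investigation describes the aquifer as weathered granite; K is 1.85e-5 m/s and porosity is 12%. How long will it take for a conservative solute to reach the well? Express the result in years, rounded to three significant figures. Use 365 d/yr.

32.2 years

Hydraulic gradient i = (325.30 − 321.52) / 252 = 3.78 / 252 = 0.01500
K = 1.85e-5 m/s × 86400 s/d = 1.598 m/d
Darcy flux q = K·i = 1.598 × 0.01500 = 0.02398 m/d
v_s = q/n_e = 0.02398/0.12 = 0.1998 m/d
L = 2.35 km = 2350 m
t = L / v = 2350 / 0.1998 = 11760 d
   = 11760 / 365 = 32.2 yr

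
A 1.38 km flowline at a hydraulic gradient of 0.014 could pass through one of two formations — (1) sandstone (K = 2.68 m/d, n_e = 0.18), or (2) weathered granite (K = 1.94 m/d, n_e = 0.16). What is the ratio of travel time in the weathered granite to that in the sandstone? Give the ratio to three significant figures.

1.23

Unit 1 (sandstone): v = 2.68×0.014/0.18 = 0.2084 m/d, t = 1380/0.2084 = 6620 d
Unit 2 (weathered granite): v = 1.94×0.014/0.16 = 0.1697 m/d, t = 1380/0.1697 = 8130 d
t(weathered granite) / t(sandstone) = 8130/6620 = 1.23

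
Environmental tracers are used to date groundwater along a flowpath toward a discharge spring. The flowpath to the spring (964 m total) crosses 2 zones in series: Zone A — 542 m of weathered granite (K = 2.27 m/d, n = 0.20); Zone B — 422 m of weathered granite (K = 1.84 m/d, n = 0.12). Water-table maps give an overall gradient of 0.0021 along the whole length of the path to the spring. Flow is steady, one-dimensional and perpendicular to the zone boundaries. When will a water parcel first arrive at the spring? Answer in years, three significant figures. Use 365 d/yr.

For zones in series the flux q is common to all zones; the equivalent conductivity is the harmonic (thickness-weighted) mean, K_eq = L_total / Σ(L_j/K_j).
Σ(L/K) = 542/2.27 + 422/1.84 = 238.8 + 229.3 = 468.1 d
K_eq = L_total / Σ(L/K) = 964 / 468.1 = 2.059 m/d
q = K_eq · i = 2.059 × 0.0021 = 0.004325 m/d (same in every zone)
Zone A: v = q/n = 0.004325/0.20 = 0.02162 m/d → t_A = 542/0.02162 = 25070 d
Zone B: v = q/n = 0.004325/0.12 = 0.03604 m/d → t_B = 422/0.03604 = 11710 d
Total t = 25070 + 11710 = 36780 d
   = 36780 / 365 = 101 yr

101 years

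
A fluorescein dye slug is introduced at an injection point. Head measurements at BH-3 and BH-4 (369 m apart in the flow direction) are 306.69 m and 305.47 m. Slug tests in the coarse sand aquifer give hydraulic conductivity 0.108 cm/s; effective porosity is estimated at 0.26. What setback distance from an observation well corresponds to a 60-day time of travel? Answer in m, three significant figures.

71.2 m

Hydraulic gradient i = (306.69 − 305.47) / 369 = 1.22 / 369 = 0.003306
K = 0.108 cm/s × 864 = 93.31 m/d
Darcy flux q = K·i = 93.31 × 0.003306 = 0.3085 m/d
Seepage velocity v = q / n = 0.3085 / 0.26 = 1.187 m/d
L = v × T = 1.187 × 60 = 71.19 m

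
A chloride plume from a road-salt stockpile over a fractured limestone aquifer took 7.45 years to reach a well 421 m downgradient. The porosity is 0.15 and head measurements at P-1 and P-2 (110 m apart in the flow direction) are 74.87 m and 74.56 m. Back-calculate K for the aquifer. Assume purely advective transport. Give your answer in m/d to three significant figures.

Hydraulic gradient i = (74.87 − 74.56) / 110 = 0.31 / 110 = 0.002818
t = 7.45 years = 2719 d
v = L / t = 421 / 2719 = 0.1548 m/d
K = v · n / i = 0.1548 × 0.15 / 0.002818 = 8.24 m/d

8.24 m/d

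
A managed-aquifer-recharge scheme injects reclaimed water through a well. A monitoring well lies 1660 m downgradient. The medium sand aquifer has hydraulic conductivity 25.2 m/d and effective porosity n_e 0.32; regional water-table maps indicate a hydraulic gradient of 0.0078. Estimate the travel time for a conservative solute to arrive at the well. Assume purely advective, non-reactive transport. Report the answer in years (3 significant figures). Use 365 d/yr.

7.40 years

q = Ki = 25.2 × 0.0078 = 0.1966 m/d
v = Ki/n = 25.2·0.0078/0.32 = 0.6143 m/d
t = L / v = 1660 / 0.6143 = 2702 d
   = 2702 / 365 = 7.40 yr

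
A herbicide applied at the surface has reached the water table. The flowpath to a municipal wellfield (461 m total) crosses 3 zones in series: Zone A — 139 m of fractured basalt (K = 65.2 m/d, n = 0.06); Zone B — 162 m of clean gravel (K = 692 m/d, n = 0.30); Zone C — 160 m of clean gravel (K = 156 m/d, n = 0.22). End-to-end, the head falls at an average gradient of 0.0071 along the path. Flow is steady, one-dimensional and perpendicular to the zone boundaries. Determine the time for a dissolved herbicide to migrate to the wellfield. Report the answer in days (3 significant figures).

Continuity: the same q passes through each zone, so ΔH = q·Σ(L_j/K_j) — the zones act as resistances in series.
Σ(L/K) = 139/65.2 + 162/692 + 160/156 = 2.132 + 0.2341 + 1.026 = 3.392 d
K_eq = L_total / Σ(L/K) = 461 / 3.392 = 135.9 m/d
q = K_eq · i = 135.9 × 0.0071 = 0.9650 m/d (same in every zone)
Zone A: v = q/n = 0.9650/0.06 = 16.08 m/d → t_A = 139/16.08 = 8.642 d
Zone B: v = q/n = 0.9650/0.30 = 3.217 m/d → t_B = 162/3.217 = 50.36 d
Zone C: v = q/n = 0.9650/0.22 = 4.387 m/d → t_C = 160/4.387 = 36.47 d
Total t = 8.642 + 50.36 + 36.47 = 95.48 d

95.5 days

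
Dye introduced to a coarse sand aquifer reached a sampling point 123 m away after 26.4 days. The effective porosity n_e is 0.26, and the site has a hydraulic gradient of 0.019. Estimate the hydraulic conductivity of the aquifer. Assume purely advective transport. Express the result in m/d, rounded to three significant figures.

v = L / t = 123 / 26.4 = 4.659 m/d
K = v · n / i = 4.659 × 0.26 / 0.019 = 63.8 m/d

63.8 m/d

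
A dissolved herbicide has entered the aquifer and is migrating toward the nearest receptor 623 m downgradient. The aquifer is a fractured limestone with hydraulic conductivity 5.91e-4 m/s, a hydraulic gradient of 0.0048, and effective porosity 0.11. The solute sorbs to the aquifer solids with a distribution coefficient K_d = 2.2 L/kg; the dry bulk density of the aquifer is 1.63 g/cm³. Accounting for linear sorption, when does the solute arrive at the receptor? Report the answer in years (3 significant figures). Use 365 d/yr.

25.7 years

K = 5.91e-4 m/s × 86400 s/d = 51.06 m/d
Darcy flux q = K·i = 51.06 × 0.0048 = 0.2451 m/d
v = Ki/n = 51.06·0.0048/0.11 = 2.228 m/d
Retardation R = 1 + ρ_b·K_d/n = 1 + 1.63×2.2/0.11 = 33.60
Contaminant velocity v_c = v/R = 2.228/33.60 = 0.06631 m/d
t = L/v_c = 623/0.06631 = 9395 d
   = 9395/365 = 25.7 yr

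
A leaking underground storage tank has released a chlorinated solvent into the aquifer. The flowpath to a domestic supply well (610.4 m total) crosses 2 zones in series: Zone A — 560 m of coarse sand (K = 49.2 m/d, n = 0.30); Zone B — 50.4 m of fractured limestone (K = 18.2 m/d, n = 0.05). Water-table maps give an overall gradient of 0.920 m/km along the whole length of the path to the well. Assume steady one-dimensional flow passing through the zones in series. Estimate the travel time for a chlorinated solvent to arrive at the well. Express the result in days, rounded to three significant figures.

4300 days

Steady 1-D flow in series ⇒ the Darcy flux q is identical in every zone and the zone head losses add (resistances L/K in series).
Σ(L/K) = 560/49.2 + 50.4/18.2 = 11.38 + 2.769 = 14.15 d
K_eq = L_total / Σ(L/K) = 610.4 / 14.15 = 43.13 m/d
q = K_eq · i = 43.13 × 9.2e-4 = 0.03968 m/d (same in every zone)
Zone A: v = q/n = 0.03968/0.30 = 0.1323 m/d → t_A = 560/0.1323 = 4234 d
Zone B: v = q/n = 0.03968/0.05 = 0.7937 m/d → t_B = 50.4/0.7937 = 63.50 d
Total t = 4234 + 63.50 = 4297 d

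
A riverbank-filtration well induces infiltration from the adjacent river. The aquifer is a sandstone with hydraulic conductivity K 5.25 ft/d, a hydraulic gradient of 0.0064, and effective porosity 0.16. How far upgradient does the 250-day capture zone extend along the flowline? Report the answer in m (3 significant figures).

16.0 m

K = 5.25 ft/d × 0.3048 = 1.600 m/d
Specific discharge q = 1.600 × 0.0064 = 0.01024 m/d
Seepage velocity v = q / n = 0.01024 / 0.16 = 0.06401 m/d
L = v × T = 0.06401 × 250 = 16.00 m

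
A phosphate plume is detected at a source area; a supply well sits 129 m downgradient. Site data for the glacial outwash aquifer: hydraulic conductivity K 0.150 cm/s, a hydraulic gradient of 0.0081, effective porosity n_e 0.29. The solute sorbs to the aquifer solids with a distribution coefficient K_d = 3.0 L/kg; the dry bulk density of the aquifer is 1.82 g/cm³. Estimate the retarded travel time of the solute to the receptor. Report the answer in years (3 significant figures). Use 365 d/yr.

1.94 years

K = 0.150 cm/s × 864 = 129.6 m/d
q = Ki = 129.6 × 0.0081 = 1.050 m/d
Average linear velocity = 1.050 / 0.29 = 3.620 m/d
Retardation R = 1 + ρ_b·K_d/n = 1 + 1.82×3.0/0.29 = 19.83
Contaminant velocity v_c = v/R = 3.620/19.83 = 0.1826 m/d
t = L/v_c = 129/0.1826 = 706.6 d
   = 706.6/365 = 1.94 yr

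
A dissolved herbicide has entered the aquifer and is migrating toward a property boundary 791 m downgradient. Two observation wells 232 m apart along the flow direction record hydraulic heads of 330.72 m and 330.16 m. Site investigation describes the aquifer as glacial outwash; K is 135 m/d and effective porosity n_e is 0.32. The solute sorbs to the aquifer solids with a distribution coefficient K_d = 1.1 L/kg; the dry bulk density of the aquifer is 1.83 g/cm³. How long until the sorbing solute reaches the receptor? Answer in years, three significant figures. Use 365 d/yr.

15.5 years

Hydraulic gradient i = (330.72 − 330.16) / 232 = 0.56 / 232 = 0.002414
Darcy flux q = K·i = 135 × 0.002414 = 0.3259 m/d
v_s = q/n_e = 0.3259/0.32 = 1.018 m/d
Retardation R = 1 + ρ_b·K_d/n = 1 + 1.83×1.1/0.32 = 7.291
Contaminant velocity v_c = v/R = 1.018/7.291 = 0.1397 m/d
t = L/v_c = 791/0.1397 = 5663 d
   = 5663/365 = 15.5 yr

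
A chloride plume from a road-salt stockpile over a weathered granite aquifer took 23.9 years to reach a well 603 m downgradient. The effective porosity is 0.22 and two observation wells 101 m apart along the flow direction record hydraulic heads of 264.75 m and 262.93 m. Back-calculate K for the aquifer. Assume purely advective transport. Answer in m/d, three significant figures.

Hydraulic gradient i = (264.75 − 262.93) / 101 = 1.82 / 101 = 0.01802
t = 23.9 years = 8724 d
v = L / t = 603 / 8724 = 0.06912 m/d
K = v · n / i = 0.06912 × 0.22 / 0.01802 = 0.844 m/d

0.844 m/d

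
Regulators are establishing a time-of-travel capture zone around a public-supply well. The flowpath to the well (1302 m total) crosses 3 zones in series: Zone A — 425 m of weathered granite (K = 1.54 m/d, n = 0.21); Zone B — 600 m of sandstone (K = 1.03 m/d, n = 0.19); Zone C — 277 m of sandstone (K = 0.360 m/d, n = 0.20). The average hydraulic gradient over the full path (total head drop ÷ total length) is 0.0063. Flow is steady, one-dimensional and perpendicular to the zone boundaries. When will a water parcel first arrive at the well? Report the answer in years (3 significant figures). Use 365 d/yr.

Continuity: the same q passes through each zone, so ΔH = q·Σ(L_j/K_j) — the zones act as resistances in series.
Σ(L/K) = 425/1.54 + 600/1.03 + 277/0.360 = 276.0 + 582.5 + 769.4 = 1628 d
K_eq = L_total / Σ(L/K) = 1302 / 1628 = 0.7998 m/d
q = K_eq · i = 0.7998 × 0.0063 = 0.005039 m/d (same in every zone)
Zone A: v = q/n = 0.005039/0.21 = 0.02399 m/d → t_A = 425/0.02399 = 17710 d
Zone B: v = q/n = 0.005039/0.19 = 0.02652 m/d → t_B = 600/0.02652 = 22630 d
Zone C: v = q/n = 0.005039/0.20 = 0.02519 m/d → t_C = 277/0.02519 = 11000 d
Total t = 17710 + 22630 + 11000 = 51330 d
   = 51330 / 365 = 141 yr

141 years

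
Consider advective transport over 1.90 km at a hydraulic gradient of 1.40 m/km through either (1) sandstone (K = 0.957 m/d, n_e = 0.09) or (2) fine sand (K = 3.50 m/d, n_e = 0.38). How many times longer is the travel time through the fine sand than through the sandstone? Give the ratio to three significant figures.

Unit 1 (sandstone): v = 0.957×0.0014/0.09 = 0.01489 m/d, t = 1900/0.01489 = 127600 d
Unit 2 (fine sand): v = 3.50×0.0014/0.38 = 0.01289 m/d, t = 1900/0.01289 = 147300 d
t(fine sand) / t(sandstone) = 147300/127600 = 1.15

1.15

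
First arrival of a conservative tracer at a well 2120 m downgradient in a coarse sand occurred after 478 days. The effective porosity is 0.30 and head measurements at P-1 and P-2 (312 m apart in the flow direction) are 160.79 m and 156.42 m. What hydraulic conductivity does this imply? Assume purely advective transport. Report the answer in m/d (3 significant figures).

95.0 m/d

Hydraulic gradient i = (160.79 − 156.42) / 312 = 4.37 / 312 = 0.01401
v = L / t = 2120 / 478 = 4.435 m/d
K = v · n / i = 4.435 × 0.30 / 0.01401 = 95.0 m/d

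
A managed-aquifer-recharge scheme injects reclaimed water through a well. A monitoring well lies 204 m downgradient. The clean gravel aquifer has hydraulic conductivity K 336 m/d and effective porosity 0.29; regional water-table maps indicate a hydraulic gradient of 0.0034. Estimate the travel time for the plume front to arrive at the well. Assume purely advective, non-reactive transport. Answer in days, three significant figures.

Darcy flux q = K·i = 336 × 0.0034 = 1.142 m/d
v = Ki/n = 336·0.0034/0.29 = 3.939 m/d
t = L / v = 204 / 3.939 = 51.79 d

51.8 days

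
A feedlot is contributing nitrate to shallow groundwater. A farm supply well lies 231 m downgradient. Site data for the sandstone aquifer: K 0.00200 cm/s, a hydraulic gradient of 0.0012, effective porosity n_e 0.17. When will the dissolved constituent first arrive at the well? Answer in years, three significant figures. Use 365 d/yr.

K = 0.00200 cm/s × 864 = 1.728 m/d
q = Ki = 1.728 × 0.0012 = 0.002074 m/d
v = Ki/n = 1.728·0.0012/0.17 = 0.01220 m/d
t = L / v = 231 / 0.01220 = 18940 d
   = 18940 / 365 = 51.9 yr

51.9 years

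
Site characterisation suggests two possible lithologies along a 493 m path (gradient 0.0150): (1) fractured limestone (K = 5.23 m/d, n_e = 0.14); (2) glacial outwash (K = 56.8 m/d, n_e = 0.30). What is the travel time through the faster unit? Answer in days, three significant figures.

Unit 1 (fractured limestone): v = 5.23×0.015/0.14 = 0.5604 m/d, t = 493/0.5604 = 879.8 d
Unit 2 (glacial outwash): v = 56.8×0.015/0.30 = 2.840 m/d, t = 493/2.840 = 173.6 d
Faster unit: t = 174 d

174 days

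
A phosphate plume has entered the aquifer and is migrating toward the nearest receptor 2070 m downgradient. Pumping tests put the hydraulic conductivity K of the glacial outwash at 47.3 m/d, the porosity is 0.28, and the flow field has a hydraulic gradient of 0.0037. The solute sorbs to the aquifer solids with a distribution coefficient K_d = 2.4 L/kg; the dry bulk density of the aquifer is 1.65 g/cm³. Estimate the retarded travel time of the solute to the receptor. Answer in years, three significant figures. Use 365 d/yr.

Specific discharge q = 47.3 × 0.0037 = 0.1750 m/d
Seepage velocity v = q / n = 0.1750 / 0.28 = 0.6250 m/d
Retardation R = 1 + ρ_b·K_d/n = 1 + 1.65×2.4/0.28 = 15.14
Contaminant velocity v_c = v/R = 0.6250/15.14 = 0.04128 m/d
t = L/v_c = 2070/0.04128 = 50150 d
   = 50150/365 = 137 yr

137 years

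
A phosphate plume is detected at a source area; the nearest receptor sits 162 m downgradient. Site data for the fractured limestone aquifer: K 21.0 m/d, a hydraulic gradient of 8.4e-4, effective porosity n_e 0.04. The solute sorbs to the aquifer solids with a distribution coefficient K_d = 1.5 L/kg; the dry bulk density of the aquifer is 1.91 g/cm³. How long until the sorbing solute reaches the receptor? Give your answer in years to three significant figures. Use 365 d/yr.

73.1 years

q = Ki = 21.0 × 8.4e-4 = 0.01764 m/d
Seepage velocity v = q / n = 0.01764 / 0.04 = 0.4410 m/d
Retardation R = 1 + ρ_b·K_d/n = 1 + 1.91×1.5/0.04 = 72.62
Contaminant velocity v_c = v/R = 0.4410/72.62 = 0.006072 m/d
t = L/v_c = 162/0.006072 = 26680 d
   = 26680/365 = 73.1 yr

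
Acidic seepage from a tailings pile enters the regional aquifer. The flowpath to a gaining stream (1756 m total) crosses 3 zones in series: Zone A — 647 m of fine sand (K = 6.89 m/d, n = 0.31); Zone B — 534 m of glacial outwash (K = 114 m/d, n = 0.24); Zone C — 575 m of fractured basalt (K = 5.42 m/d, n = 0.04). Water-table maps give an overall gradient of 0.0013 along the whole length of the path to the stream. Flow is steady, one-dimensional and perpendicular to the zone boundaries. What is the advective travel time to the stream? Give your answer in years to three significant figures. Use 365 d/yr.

Steady 1-D flow in series ⇒ the Darcy flux q is identical in every zone and the zone head losses add (resistances L/K in series).
Σ(L/K) = 647/6.89 + 534/114 + 575/5.42 = 93.90 + 4.684 + 106.1 = 204.7 d
K_eq = L_total / Σ(L/K) = 1756 / 204.7 = 8.579 m/d
q = K_eq · i = 8.579 × 0.0013 = 0.01115 m/d (same in every zone)
Zone A: v = q/n = 0.01115/0.31 = 0.03598 m/d → t_A = 647/0.03598 = 17980 d
Zone B: v = q/n = 0.01115/0.24 = 0.04647 m/d → t_B = 534/0.04647 = 11490 d
Zone C: v = q/n = 0.01115/0.04 = 0.2788 m/d → t_C = 575/0.2788 = 2062 d
Total t = 17980 + 11490 + 2062 = 31540 d
   = 31540 / 365 = 86.4 yr

86.4 years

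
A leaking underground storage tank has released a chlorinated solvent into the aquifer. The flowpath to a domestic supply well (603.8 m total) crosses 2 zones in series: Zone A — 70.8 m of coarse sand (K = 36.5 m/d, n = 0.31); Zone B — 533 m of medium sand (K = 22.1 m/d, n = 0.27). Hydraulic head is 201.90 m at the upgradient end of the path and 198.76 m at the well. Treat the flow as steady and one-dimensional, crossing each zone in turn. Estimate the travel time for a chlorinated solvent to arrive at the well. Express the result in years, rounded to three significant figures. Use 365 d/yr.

3.77 years

Total head drop ΔH = 201.90 − 198.76 = 3.14 m
Steady 1-D flow in series ⇒ the Darcy flux q is identical in every zone and the zone head losses add (resistances L/K in series).
Σ(L/K) = 70.8/36.5 + 533/22.1 = 1.940 + 24.12 = 26.06 d
q = ΔH / Σ(L/K) = 3.14 / 26.06 = 0.1205 m/d (same in every zone)
Zone A: v = q/n = 0.1205/0.31 = 0.3887 m/d → t_A = 70.8/0.3887 = 182.1 d
Zone B: v = q/n = 0.1205/0.27 = 0.4463 m/d → t_B = 533/0.4463 = 1194 d
Total t = 182.1 + 1194 = 1376 d
   = 1376 / 365 = 3.77 yr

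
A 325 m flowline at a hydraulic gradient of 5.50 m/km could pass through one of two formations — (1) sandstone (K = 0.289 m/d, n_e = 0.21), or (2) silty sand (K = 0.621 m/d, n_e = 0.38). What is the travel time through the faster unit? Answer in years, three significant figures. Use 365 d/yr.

99.1 years

Unit 1 (sandstone): v = 0.289×0.0055/0.21 = 0.007569 m/d, t = 325/0.007569 = 42940 d
Unit 2 (silty sand): v = 0.621×0.0055/0.38 = 0.008988 m/d, t = 325/0.008988 = 36160 d
Faster: 36160 d / 365 = 99.1 yr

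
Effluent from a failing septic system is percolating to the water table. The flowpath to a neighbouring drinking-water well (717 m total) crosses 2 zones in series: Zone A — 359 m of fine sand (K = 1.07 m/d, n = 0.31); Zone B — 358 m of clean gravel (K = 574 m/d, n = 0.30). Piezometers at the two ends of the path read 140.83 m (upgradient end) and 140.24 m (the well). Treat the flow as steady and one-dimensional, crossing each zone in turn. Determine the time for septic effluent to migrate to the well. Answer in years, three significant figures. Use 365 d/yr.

Total head drop ΔH = 140.83 − 140.24 = 0.59 m
Continuity: the same q passes through each zone, so ΔH = q·Σ(L_j/K_j) — the zones act as resistances in series.
Σ(L/K) = 359/1.07 + 358/574 = 335.5 + 0.6237 = 336.1 d
q = ΔH / Σ(L/K) = 0.59 / 336.1 = 0.001755 m/d (same in every zone)
Zone A: v = q/n = 0.001755/0.31 = 0.005662 m/d → t_A = 359/0.005662 = 63400 d
Zone B: v = q/n = 0.001755/0.30 = 0.005851 m/d → t_B = 358/0.005851 = 61190 d
Total t = 63400 + 61190 = 124600 d
   = 124600 / 365 = 341 yr

341 years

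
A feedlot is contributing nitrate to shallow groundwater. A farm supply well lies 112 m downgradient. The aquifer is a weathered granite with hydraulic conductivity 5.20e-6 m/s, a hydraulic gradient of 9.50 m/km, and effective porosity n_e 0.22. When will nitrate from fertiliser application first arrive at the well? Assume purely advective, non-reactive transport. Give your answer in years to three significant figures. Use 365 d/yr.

15.8 years

K = 5.20e-6 m/s × 86400 s/d = 0.4493 m/d
Darcy flux q = K·i = 0.4493 × 0.0095 = 0.004268 m/d
Seepage velocity v = q / n = 0.004268 / 0.22 = 0.01940 m/d
t = L / v = 112 / 0.01940 = 5773 d
   = 5773 / 365 = 15.8 yr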